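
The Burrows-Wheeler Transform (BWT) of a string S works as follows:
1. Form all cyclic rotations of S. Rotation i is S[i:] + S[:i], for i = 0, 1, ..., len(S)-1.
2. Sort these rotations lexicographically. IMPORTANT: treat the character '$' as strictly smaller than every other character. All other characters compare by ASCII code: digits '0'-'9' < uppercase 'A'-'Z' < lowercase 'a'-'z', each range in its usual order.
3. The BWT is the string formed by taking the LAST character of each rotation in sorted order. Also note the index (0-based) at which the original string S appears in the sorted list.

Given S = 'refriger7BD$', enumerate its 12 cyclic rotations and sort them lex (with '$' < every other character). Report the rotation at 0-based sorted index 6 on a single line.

All 12 rotations (rotation i = S[i:]+S[:i]):
  rot[0] = refriger7BD$
  rot[1] = efriger7BD$r
  rot[2] = friger7BD$re
  rot[3] = riger7BD$ref
  rot[4] = iger7BD$refr
  rot[5] = ger7BD$refri
  rot[6] = er7BD$refrig
  rot[7] = r7BD$refrige
  rot[8] = 7BD$refriger
  rot[9] = BD$refriger7
  rot[10] = D$refriger7B
  rot[11] = $refriger7BD
Sorted (with $ < everything):
  sorted[0] = $refriger7BD
  sorted[1] = 7BD$refriger
  sorted[2] = BD$refriger7
  sorted[3] = D$refriger7B
  sorted[4] = efriger7BD$r
  sorted[5] = er7BD$refrig
  sorted[6] = friger7BD$re
  sorted[7] = ger7BD$refri
  sorted[8] = iger7BD$refr
  sorted[9] = r7BD$refrige
  sorted[10] = refriger7BD$
  sorted[11] = riger7BD$ref
sorted[6] = friger7BD$re

Answer: friger7BD$re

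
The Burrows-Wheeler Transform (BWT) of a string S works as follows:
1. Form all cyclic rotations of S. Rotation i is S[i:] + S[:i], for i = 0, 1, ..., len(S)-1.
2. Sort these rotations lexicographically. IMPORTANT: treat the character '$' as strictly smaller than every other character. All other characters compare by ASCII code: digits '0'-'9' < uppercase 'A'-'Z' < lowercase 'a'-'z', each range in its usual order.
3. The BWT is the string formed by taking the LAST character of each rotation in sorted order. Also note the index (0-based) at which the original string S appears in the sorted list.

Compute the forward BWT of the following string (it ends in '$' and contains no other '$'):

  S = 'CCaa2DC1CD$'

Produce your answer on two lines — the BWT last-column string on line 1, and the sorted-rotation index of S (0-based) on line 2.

Answer: DCaD$1CC2aC
4

Derivation:
All 11 rotations (rotation i = S[i:]+S[:i]):
  rot[0] = CCaa2DC1CD$
  rot[1] = Caa2DC1CD$C
  rot[2] = aa2DC1CD$CC
  rot[3] = a2DC1CD$CCa
  rot[4] = 2DC1CD$CCaa
  rot[5] = DC1CD$CCaa2
  rot[6] = C1CD$CCaa2D
  rot[7] = 1CD$CCaa2DC
  rot[8] = CD$CCaa2DC1
  rot[9] = D$CCaa2DC1C
  rot[10] = $CCaa2DC1CD
Sorted (with $ < everything):
  sorted[0] = $CCaa2DC1CD  (last char: 'D')
  sorted[1] = 1CD$CCaa2DC  (last char: 'C')
  sorted[2] = 2DC1CD$CCaa  (last char: 'a')
  sorted[3] = C1CD$CCaa2D  (last char: 'D')
  sorted[4] = CCaa2DC1CD$  (last char: '$')
  sorted[5] = CD$CCaa2DC1  (last char: '1')
  sorted[6] = Caa2DC1CD$C  (last char: 'C')
  sorted[7] = D$CCaa2DC1C  (last char: 'C')
  sorted[8] = DC1CD$CCaa2  (last char: '2')
  sorted[9] = a2DC1CD$CCa  (last char: 'a')
  sorted[10] = aa2DC1CD$CC  (last char: 'C')
Last column: DCaD$1CC2aC
Original string S is at sorted index 4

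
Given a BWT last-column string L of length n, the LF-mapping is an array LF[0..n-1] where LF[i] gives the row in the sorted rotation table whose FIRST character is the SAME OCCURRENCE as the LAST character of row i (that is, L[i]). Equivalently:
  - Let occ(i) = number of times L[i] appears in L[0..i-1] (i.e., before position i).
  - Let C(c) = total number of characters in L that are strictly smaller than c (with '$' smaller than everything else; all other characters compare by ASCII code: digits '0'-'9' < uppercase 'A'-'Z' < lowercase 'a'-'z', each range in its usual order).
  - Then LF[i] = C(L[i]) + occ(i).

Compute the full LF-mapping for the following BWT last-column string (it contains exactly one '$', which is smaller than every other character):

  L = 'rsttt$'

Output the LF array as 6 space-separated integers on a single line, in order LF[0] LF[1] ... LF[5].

Char counts: '$':1, 'r':1, 's':1, 't':3
C (first-col start): C('$')=0, C('r')=1, C('s')=2, C('t')=3
L[0]='r': occ=0, LF[0]=C('r')+0=1+0=1
L[1]='s': occ=0, LF[1]=C('s')+0=2+0=2
L[2]='t': occ=0, LF[2]=C('t')+0=3+0=3
L[3]='t': occ=1, LF[3]=C('t')+1=3+1=4
L[4]='t': occ=2, LF[4]=C('t')+2=3+2=5
L[5]='$': occ=0, LF[5]=C('$')+0=0+0=0

Answer: 1 2 3 4 5 0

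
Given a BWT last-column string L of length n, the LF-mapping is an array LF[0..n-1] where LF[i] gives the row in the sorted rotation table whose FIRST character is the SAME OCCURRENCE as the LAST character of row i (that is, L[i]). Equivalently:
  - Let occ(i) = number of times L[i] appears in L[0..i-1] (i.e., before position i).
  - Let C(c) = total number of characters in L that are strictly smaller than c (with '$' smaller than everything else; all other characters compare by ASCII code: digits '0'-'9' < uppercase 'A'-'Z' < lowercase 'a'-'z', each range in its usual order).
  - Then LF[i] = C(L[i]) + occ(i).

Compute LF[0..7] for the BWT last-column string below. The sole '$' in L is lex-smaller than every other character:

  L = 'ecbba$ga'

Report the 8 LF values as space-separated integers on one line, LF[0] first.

Char counts: '$':1, 'a':2, 'b':2, 'c':1, 'e':1, 'g':1
C (first-col start): C('$')=0, C('a')=1, C('b')=3, C('c')=5, C('e')=6, C('g')=7
L[0]='e': occ=0, LF[0]=C('e')+0=6+0=6
L[1]='c': occ=0, LF[1]=C('c')+0=5+0=5
L[2]='b': occ=0, LF[2]=C('b')+0=3+0=3
L[3]='b': occ=1, LF[3]=C('b')+1=3+1=4
L[4]='a': occ=0, LF[4]=C('a')+0=1+0=1
L[5]='$': occ=0, LF[5]=C('$')+0=0+0=0
L[6]='g': occ=0, LF[6]=C('g')+0=7+0=7
L[7]='a': occ=1, LF[7]=C('a')+1=1+1=2

Answer: 6 5 3 4 1 0 7 2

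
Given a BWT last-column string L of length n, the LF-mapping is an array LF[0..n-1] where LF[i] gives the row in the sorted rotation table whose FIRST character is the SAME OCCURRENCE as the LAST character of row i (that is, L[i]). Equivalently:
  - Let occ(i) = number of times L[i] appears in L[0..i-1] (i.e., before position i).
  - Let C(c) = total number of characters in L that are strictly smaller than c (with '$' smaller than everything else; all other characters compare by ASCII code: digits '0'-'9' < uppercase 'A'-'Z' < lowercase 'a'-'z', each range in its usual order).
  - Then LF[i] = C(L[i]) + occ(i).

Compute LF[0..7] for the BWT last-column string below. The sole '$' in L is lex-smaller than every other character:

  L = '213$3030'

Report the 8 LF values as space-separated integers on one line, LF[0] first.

Char counts: '$':1, '0':2, '1':1, '2':1, '3':3
C (first-col start): C('$')=0, C('0')=1, C('1')=3, C('2')=4, C('3')=5
L[0]='2': occ=0, LF[0]=C('2')+0=4+0=4
L[1]='1': occ=0, LF[1]=C('1')+0=3+0=3
L[2]='3': occ=0, LF[2]=C('3')+0=5+0=5
L[3]='$': occ=0, LF[3]=C('$')+0=0+0=0
L[4]='3': occ=1, LF[4]=C('3')+1=5+1=6
L[5]='0': occ=0, LF[5]=C('0')+0=1+0=1
L[6]='3': occ=2, LF[6]=C('3')+2=5+2=7
L[7]='0': occ=1, LF[7]=C('0')+1=1+1=2

Answer: 4 3 5 0 6 1 7 2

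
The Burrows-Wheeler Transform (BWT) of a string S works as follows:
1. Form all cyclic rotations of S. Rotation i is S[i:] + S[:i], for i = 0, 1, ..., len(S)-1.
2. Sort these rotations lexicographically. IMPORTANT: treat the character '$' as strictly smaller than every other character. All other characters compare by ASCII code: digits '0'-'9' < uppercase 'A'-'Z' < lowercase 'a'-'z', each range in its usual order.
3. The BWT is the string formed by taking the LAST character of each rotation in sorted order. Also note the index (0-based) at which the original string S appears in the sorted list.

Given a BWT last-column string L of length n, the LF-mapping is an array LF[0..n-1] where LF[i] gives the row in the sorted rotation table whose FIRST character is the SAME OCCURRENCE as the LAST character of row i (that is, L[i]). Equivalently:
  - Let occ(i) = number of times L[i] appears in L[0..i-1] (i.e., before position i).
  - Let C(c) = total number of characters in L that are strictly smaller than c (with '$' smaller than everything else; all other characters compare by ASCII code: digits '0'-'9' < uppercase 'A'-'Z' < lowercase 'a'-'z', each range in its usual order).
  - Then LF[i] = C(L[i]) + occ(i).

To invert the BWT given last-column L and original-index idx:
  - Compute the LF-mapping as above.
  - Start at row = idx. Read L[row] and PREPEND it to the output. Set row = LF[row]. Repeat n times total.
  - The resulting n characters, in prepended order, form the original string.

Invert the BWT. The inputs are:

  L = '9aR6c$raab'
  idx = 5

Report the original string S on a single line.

LF mapping: 2 4 3 1 8 0 9 5 6 7
Walk LF starting at row 5, prepending L[row]:
  step 1: row=5, L[5]='$', prepend. Next row=LF[5]=0
  step 2: row=0, L[0]='9', prepend. Next row=LF[0]=2
  step 3: row=2, L[2]='R', prepend. Next row=LF[2]=3
  step 4: row=3, L[3]='6', prepend. Next row=LF[3]=1
  step 5: row=1, L[1]='a', prepend. Next row=LF[1]=4
  step 6: row=4, L[4]='c', prepend. Next row=LF[4]=8
  step 7: row=8, L[8]='a', prepend. Next row=LF[8]=6
  step 8: row=6, L[6]='r', prepend. Next row=LF[6]=9
  step 9: row=9, L[9]='b', prepend. Next row=LF[9]=7
  step 10: row=7, L[7]='a', prepend. Next row=LF[7]=5
Reversed output: abraca6R9$

Answer: abraca6R9$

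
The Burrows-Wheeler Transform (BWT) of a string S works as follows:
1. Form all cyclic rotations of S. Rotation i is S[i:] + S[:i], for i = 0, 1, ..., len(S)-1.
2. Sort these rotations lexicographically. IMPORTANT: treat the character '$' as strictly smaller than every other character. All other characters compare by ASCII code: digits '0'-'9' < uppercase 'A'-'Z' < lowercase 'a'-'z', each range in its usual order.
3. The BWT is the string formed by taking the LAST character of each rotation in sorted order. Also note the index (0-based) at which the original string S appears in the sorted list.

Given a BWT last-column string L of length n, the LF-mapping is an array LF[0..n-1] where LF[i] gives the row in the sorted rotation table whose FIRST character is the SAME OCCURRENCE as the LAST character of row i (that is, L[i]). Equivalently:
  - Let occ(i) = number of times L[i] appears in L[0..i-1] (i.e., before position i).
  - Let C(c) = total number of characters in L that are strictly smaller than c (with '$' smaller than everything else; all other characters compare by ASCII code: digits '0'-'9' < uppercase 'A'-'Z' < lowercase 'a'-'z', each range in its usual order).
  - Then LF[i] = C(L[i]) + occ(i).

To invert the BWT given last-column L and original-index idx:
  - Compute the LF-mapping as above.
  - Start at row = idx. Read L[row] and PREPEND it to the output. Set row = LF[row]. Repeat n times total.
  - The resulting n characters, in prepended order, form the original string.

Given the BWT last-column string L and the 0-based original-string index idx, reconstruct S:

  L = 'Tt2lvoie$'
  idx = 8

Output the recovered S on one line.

LF mapping: 2 7 1 5 8 6 4 3 0
Walk LF starting at row 8, prepending L[row]:
  step 1: row=8, L[8]='$', prepend. Next row=LF[8]=0
  step 2: row=0, L[0]='T', prepend. Next row=LF[0]=2
  step 3: row=2, L[2]='2', prepend. Next row=LF[2]=1
  step 4: row=1, L[1]='t', prepend. Next row=LF[1]=7
  step 5: row=7, L[7]='e', prepend. Next row=LF[7]=3
  step 6: row=3, L[3]='l', prepend. Next row=LF[3]=5
  step 7: row=5, L[5]='o', prepend. Next row=LF[5]=6
  step 8: row=6, L[6]='i', prepend. Next row=LF[6]=4
  step 9: row=4, L[4]='v', prepend. Next row=LF[4]=8
Reversed output: violet2T$

Answer: violet2T$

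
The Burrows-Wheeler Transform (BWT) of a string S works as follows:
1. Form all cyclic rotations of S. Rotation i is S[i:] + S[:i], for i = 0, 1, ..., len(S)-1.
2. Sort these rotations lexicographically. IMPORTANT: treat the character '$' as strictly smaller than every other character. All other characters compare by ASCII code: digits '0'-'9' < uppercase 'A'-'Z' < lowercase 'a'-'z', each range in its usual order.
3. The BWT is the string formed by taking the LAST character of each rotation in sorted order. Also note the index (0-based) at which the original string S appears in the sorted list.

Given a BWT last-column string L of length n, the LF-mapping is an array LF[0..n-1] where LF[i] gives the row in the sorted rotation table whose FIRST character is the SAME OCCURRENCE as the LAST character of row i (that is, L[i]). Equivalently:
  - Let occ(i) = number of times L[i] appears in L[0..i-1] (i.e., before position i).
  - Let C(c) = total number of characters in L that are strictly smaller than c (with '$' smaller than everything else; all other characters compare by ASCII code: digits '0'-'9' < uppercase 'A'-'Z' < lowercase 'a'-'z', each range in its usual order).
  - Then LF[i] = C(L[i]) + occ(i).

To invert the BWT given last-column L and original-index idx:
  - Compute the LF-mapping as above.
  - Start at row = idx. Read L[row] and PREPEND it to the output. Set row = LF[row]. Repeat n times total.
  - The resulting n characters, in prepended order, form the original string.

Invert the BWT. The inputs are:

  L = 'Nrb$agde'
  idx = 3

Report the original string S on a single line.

Answer: badgerN$

Derivation:
LF mapping: 1 7 3 0 2 6 4 5
Walk LF starting at row 3, prepending L[row]:
  step 1: row=3, L[3]='$', prepend. Next row=LF[3]=0
  step 2: row=0, L[0]='N', prepend. Next row=LF[0]=1
  step 3: row=1, L[1]='r', prepend. Next row=LF[1]=7
  step 4: row=7, L[7]='e', prepend. Next row=LF[7]=5
  step 5: row=5, L[5]='g', prepend. Next row=LF[5]=6
  step 6: row=6, L[6]='d', prepend. Next row=LF[6]=4
  step 7: row=4, L[4]='a', prepend. Next row=LF[4]=2
  step 8: row=2, L[2]='b', prepend. Next row=LF[2]=3
Reversed output: badgerN$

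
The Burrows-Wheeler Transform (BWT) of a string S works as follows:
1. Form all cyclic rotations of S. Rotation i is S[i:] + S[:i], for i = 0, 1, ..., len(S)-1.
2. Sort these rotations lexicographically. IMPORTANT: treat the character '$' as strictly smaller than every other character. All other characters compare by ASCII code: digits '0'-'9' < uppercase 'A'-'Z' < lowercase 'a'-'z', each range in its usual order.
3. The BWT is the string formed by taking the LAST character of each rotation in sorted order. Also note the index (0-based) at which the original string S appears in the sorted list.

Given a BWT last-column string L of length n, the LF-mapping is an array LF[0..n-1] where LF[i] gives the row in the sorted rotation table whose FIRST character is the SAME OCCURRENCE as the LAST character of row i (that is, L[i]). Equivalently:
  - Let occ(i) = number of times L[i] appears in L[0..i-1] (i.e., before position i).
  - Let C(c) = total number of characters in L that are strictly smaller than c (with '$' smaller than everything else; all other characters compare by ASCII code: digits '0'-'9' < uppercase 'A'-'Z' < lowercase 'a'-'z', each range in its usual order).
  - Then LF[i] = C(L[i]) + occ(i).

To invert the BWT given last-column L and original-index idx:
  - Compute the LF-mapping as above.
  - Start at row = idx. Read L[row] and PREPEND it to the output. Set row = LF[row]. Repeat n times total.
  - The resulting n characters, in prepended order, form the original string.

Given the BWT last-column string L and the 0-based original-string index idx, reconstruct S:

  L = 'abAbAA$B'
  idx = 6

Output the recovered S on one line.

LF mapping: 5 6 1 7 2 3 0 4
Walk LF starting at row 6, prepending L[row]:
  step 1: row=6, L[6]='$', prepend. Next row=LF[6]=0
  step 2: row=0, L[0]='a', prepend. Next row=LF[0]=5
  step 3: row=5, L[5]='A', prepend. Next row=LF[5]=3
  step 4: row=3, L[3]='b', prepend. Next row=LF[3]=7
  step 5: row=7, L[7]='B', prepend. Next row=LF[7]=4
  step 6: row=4, L[4]='A', prepend. Next row=LF[4]=2
  step 7: row=2, L[2]='A', prepend. Next row=LF[2]=1
  step 8: row=1, L[1]='b', prepend. Next row=LF[1]=6
Reversed output: bAABbAa$

Answer: bAABbAa$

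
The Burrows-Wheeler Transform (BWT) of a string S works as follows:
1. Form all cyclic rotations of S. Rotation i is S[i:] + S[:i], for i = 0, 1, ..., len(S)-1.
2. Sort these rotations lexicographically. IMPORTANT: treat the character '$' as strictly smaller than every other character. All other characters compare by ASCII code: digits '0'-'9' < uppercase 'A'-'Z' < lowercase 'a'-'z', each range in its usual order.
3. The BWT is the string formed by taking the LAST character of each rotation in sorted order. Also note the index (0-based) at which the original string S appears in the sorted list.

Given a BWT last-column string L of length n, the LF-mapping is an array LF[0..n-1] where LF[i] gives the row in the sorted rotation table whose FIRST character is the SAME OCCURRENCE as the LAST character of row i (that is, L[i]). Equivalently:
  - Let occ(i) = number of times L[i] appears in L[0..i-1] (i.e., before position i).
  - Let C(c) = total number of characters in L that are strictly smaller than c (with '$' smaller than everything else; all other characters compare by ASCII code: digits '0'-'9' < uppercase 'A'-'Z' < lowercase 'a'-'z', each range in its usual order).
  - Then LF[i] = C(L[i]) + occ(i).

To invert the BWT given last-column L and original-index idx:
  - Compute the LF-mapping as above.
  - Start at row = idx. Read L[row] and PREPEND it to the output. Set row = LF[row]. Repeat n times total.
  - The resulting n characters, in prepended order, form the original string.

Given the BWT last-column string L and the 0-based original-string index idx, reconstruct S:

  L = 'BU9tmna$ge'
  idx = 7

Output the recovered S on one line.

Answer: magnetU9B$

Derivation:
LF mapping: 2 3 1 9 7 8 4 0 6 5
Walk LF starting at row 7, prepending L[row]:
  step 1: row=7, L[7]='$', prepend. Next row=LF[7]=0
  step 2: row=0, L[0]='B', prepend. Next row=LF[0]=2
  step 3: row=2, L[2]='9', prepend. Next row=LF[2]=1
  step 4: row=1, L[1]='U', prepend. Next row=LF[1]=3
  step 5: row=3, L[3]='t', prepend. Next row=LF[3]=9
  step 6: row=9, L[9]='e', prepend. Next row=LF[9]=5
  step 7: row=5, L[5]='n', prepend. Next row=LF[5]=8
  step 8: row=8, L[8]='g', prepend. Next row=LF[8]=6
  step 9: row=6, L[6]='a', prepend. Next row=LF[6]=4
  step 10: row=4, L[4]='m', prepend. Next row=LF[4]=7
Reversed output: magnetU9B$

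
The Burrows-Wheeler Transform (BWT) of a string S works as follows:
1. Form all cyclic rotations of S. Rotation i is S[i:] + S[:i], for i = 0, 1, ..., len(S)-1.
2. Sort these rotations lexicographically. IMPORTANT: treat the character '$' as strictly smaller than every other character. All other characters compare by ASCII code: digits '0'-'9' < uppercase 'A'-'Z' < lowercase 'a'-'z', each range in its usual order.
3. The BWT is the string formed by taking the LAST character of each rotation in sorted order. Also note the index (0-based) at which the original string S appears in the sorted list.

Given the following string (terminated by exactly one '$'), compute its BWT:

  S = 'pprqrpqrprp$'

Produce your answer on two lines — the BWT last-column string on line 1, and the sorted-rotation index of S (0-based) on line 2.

All 12 rotations (rotation i = S[i:]+S[:i]):
  rot[0] = pprqrpqrprp$
  rot[1] = prqrpqrprp$p
  rot[2] = rqrpqrprp$pp
  rot[3] = qrpqrprp$ppr
  rot[4] = rpqrprp$pprq
  rot[5] = pqrprp$pprqr
  rot[6] = qrprp$pprqrp
  rot[7] = rprp$pprqrpq
  rot[8] = prp$pprqrpqr
  rot[9] = rp$pprqrpqrp
  rot[10] = p$pprqrpqrpr
  rot[11] = $pprqrpqrprp
Sorted (with $ < everything):
  sorted[0] = $pprqrpqrprp  (last char: 'p')
  sorted[1] = p$pprqrpqrpr  (last char: 'r')
  sorted[2] = pprqrpqrprp$  (last char: '$')
  sorted[3] = pqrprp$pprqr  (last char: 'r')
  sorted[4] = prp$pprqrpqr  (last char: 'r')
  sorted[5] = prqrpqrprp$p  (last char: 'p')
  sorted[6] = qrpqrprp$ppr  (last char: 'r')
  sorted[7] = qrprp$pprqrp  (last char: 'p')
  sorted[8] = rp$pprqrpqrp  (last char: 'p')
  sorted[9] = rpqrprp$pprq  (last char: 'q')
  sorted[10] = rprp$pprqrpq  (last char: 'q')
  sorted[11] = rqrpqrprp$pp  (last char: 'p')
Last column: pr$rrprppqqp
Original string S is at sorted index 2

Answer: pr$rrprppqqp
2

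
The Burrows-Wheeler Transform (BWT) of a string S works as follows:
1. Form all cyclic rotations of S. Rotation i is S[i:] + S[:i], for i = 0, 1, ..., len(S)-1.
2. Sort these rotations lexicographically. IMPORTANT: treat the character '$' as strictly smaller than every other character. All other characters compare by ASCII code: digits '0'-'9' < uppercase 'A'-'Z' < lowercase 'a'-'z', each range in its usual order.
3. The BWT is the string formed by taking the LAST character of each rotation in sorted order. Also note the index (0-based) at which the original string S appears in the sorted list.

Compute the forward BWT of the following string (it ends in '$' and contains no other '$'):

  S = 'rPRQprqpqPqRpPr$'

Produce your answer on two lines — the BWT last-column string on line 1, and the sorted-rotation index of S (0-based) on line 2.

Answer: rrqpRPqRqQpPrP$p
14

Derivation:
All 16 rotations (rotation i = S[i:]+S[:i]):
  rot[0] = rPRQprqpqPqRpPr$
  rot[1] = PRQprqpqPqRpPr$r
  rot[2] = RQprqpqPqRpPr$rP
  rot[3] = QprqpqPqRpPr$rPR
  rot[4] = prqpqPqRpPr$rPRQ
  rot[5] = rqpqPqRpPr$rPRQp
  rot[6] = qpqPqRpPr$rPRQpr
  rot[7] = pqPqRpPr$rPRQprq
  rot[8] = qPqRpPr$rPRQprqp
  rot[9] = PqRpPr$rPRQprqpq
  rot[10] = qRpPr$rPRQprqpqP
  rot[11] = RpPr$rPRQprqpqPq
  rot[12] = pPr$rPRQprqpqPqR
  rot[13] = Pr$rPRQprqpqPqRp
  rot[14] = r$rPRQprqpqPqRpP
  rot[15] = $rPRQprqpqPqRpPr
Sorted (with $ < everything):
  sorted[0] = $rPRQprqpqPqRpPr  (last char: 'r')
  sorted[1] = PRQprqpqPqRpPr$r  (last char: 'r')
  sorted[2] = PqRpPr$rPRQprqpq  (last char: 'q')
  sorted[3] = Pr$rPRQprqpqPqRp  (last char: 'p')
  sorted[4] = QprqpqPqRpPr$rPR  (last char: 'R')
  sorted[5] = RQprqpqPqRpPr$rP  (last char: 'P')
  sorted[6] = RpPr$rPRQprqpqPq  (last char: 'q')
  sorted[7] = pPr$rPRQprqpqPqR  (last char: 'R')
  sorted[8] = pqPqRpPr$rPRQprq  (last char: 'q')
  sorted[9] = prqpqPqRpPr$rPRQ  (last char: 'Q')
  sorted[10] = qPqRpPr$rPRQprqp  (last char: 'p')
  sorted[11] = qRpPr$rPRQprqpqP  (last char: 'P')
  sorted[12] = qpqPqRpPr$rPRQpr  (last char: 'r')
  sorted[13] = r$rPRQprqpqPqRpP  (last char: 'P')
  sorted[14] = rPRQprqpqPqRpPr$  (last char: '$')
  sorted[15] = rqpqPqRpPr$rPRQp  (last char: 'p')
Last column: rrqpRPqRqQpPrP$p
Original string S is at sorted index 14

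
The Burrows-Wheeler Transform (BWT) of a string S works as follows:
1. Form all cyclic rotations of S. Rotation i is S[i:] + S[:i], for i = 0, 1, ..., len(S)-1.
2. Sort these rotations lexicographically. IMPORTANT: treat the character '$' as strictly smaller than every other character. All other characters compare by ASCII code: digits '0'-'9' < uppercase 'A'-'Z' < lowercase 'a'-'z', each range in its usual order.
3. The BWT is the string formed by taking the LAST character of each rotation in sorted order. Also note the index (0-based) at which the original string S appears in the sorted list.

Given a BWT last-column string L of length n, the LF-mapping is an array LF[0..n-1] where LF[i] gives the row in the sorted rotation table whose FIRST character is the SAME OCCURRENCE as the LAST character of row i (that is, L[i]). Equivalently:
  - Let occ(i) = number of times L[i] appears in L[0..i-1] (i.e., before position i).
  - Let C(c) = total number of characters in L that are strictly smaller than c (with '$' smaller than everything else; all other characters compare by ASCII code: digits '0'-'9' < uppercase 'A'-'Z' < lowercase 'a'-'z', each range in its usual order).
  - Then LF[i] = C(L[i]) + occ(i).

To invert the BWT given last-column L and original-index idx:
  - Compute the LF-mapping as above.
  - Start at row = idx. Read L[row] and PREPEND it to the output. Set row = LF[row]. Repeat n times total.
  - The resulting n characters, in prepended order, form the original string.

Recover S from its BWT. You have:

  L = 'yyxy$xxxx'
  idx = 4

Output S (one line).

LF mapping: 6 7 1 8 0 2 3 4 5
Walk LF starting at row 4, prepending L[row]:
  step 1: row=4, L[4]='$', prepend. Next row=LF[4]=0
  step 2: row=0, L[0]='y', prepend. Next row=LF[0]=6
  step 3: row=6, L[6]='x', prepend. Next row=LF[6]=3
  step 4: row=3, L[3]='y', prepend. Next row=LF[3]=8
  step 5: row=8, L[8]='x', prepend. Next row=LF[8]=5
  step 6: row=5, L[5]='x', prepend. Next row=LF[5]=2
  step 7: row=2, L[2]='x', prepend. Next row=LF[2]=1
  step 8: row=1, L[1]='y', prepend. Next row=LF[1]=7
  step 9: row=7, L[7]='x', prepend. Next row=LF[7]=4
Reversed output: xyxxxyxy$

Answer: xyxxxyxy$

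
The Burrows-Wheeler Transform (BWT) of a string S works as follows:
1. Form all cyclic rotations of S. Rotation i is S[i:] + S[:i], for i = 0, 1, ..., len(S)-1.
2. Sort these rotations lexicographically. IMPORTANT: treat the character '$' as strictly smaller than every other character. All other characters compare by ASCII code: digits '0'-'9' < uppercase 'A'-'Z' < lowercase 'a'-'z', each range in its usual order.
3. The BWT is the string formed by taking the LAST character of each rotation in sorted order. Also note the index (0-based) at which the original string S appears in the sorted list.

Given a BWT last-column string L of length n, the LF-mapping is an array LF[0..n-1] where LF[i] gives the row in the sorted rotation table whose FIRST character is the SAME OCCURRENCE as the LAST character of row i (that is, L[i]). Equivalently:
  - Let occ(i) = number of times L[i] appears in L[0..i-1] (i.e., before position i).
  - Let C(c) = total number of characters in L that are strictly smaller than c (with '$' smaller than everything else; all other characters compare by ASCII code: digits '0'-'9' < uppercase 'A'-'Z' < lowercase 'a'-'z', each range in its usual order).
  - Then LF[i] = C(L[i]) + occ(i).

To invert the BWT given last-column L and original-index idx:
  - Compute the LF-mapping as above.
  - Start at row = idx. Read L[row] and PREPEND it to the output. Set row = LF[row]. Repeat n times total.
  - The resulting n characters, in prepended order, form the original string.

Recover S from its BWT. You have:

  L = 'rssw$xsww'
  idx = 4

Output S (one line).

Answer: swwxwssr$

Derivation:
LF mapping: 1 2 3 5 0 8 4 6 7
Walk LF starting at row 4, prepending L[row]:
  step 1: row=4, L[4]='$', prepend. Next row=LF[4]=0
  step 2: row=0, L[0]='r', prepend. Next row=LF[0]=1
  step 3: row=1, L[1]='s', prepend. Next row=LF[1]=2
  step 4: row=2, L[2]='s', prepend. Next row=LF[2]=3
  step 5: row=3, L[3]='w', prepend. Next row=LF[3]=5
  step 6: row=5, L[5]='x', prepend. Next row=LF[5]=8
  step 7: row=8, L[8]='w', prepend. Next row=LF[8]=7
  step 8: row=7, L[7]='w', prepend. Next row=LF[7]=6
  step 9: row=6, L[6]='s', prepend. Next row=LF[6]=4
Reversed output: swwxwssr$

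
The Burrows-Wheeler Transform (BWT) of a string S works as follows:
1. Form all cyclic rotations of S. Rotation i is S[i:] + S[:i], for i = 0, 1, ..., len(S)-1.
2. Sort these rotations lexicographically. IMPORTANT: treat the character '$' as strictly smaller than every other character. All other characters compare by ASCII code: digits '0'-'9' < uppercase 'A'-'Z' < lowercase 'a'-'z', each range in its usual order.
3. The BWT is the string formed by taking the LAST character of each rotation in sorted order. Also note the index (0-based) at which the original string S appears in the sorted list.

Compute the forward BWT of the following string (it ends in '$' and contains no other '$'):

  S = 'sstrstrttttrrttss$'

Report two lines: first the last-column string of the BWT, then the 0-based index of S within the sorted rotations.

Answer: sttrtst$srtssttrtr
7

Derivation:
All 18 rotations (rotation i = S[i:]+S[:i]):
  rot[0] = sstrstrttttrrttss$
  rot[1] = strstrttttrrttss$s
  rot[2] = trstrttttrrttss$ss
  rot[3] = rstrttttrrttss$sst
  rot[4] = strttttrrttss$sstr
  rot[5] = trttttrrttss$sstrs
  rot[6] = rttttrrttss$sstrst
  rot[7] = ttttrrttss$sstrstr
  rot[8] = tttrrttss$sstrstrt
  rot[9] = ttrrttss$sstrstrtt
  rot[10] = trrttss$sstrstrttt
  rot[11] = rrttss$sstrstrtttt
  rot[12] = rttss$sstrstrttttr
  rot[13] = ttss$sstrstrttttrr
  rot[14] = tss$sstrstrttttrrt
  rot[15] = ss$sstrstrttttrrtt
  rot[16] = s$sstrstrttttrrtts
  rot[17] = $sstrstrttttrrttss
Sorted (with $ < everything):
  sorted[0] = $sstrstrttttrrttss  (last char: 's')
  sorted[1] = rrttss$sstrstrtttt  (last char: 't')
  sorted[2] = rstrttttrrttss$sst  (last char: 't')
  sorted[3] = rttss$sstrstrttttr  (last char: 'r')
  sorted[4] = rttttrrttss$sstrst  (last char: 't')
  sorted[5] = s$sstrstrttttrrtts  (last char: 's')
  sorted[6] = ss$sstrstrttttrrtt  (last char: 't')
  sorted[7] = sstrstrttttrrttss$  (last char: '$')
  sorted[8] = strstrttttrrttss$s  (last char: 's')
  sorted[9] = strttttrrttss$sstr  (last char: 'r')
  sorted[10] = trrttss$sstrstrttt  (last char: 't')
  sorted[11] = trstrttttrrttss$ss  (last char: 's')
  sorted[12] = trttttrrttss$sstrs  (last char: 's')
  sorted[13] = tss$sstrstrttttrrt  (last char: 't')
  sorted[14] = ttrrttss$sstrstrtt  (last char: 't')
  sorted[15] = ttss$sstrstrttttrr  (last char: 'r')
  sorted[16] = tttrrttss$sstrstrt  (last char: 't')
  sorted[17] = ttttrrttss$sstrstr  (last char: 'r')
Last column: sttrtst$srtssttrtr
Original string S is at sorted index 7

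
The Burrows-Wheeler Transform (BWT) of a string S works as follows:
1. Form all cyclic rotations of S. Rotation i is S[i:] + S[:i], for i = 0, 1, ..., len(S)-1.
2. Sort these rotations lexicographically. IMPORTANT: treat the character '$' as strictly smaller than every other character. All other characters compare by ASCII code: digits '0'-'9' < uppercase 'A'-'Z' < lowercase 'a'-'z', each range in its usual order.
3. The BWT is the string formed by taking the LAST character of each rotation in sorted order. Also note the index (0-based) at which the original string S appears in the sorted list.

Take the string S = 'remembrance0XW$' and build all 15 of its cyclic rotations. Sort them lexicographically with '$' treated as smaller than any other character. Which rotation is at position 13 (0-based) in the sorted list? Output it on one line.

All 15 rotations (rotation i = S[i:]+S[:i]):
  rot[0] = remembrance0XW$
  rot[1] = emembrance0XW$r
  rot[2] = membrance0XW$re
  rot[3] = embrance0XW$rem
  rot[4] = mbrance0XW$reme
  rot[5] = brance0XW$remem
  rot[6] = rance0XW$rememb
  rot[7] = ance0XW$remembr
  rot[8] = nce0XW$remembra
  rot[9] = ce0XW$remembran
  rot[10] = e0XW$remembranc
  rot[11] = 0XW$remembrance
  rot[12] = XW$remembrance0
  rot[13] = W$remembrance0X
  rot[14] = $remembrance0XW
Sorted (with $ < everything):
  sorted[0] = $remembrance0XW
  sorted[1] = 0XW$remembrance
  sorted[2] = W$remembrance0X
  sorted[3] = XW$remembrance0
  sorted[4] = ance0XW$remembr
  sorted[5] = brance0XW$remem
  sorted[6] = ce0XW$remembran
  sorted[7] = e0XW$remembranc
  sorted[8] = embrance0XW$rem
  sorted[9] = emembrance0XW$r
  sorted[10] = mbrance0XW$reme
  sorted[11] = membrance0XW$re
  sorted[12] = nce0XW$remembra
  sorted[13] = rance0XW$rememb
  sorted[14] = remembrance0XW$
sorted[13] = rance0XW$rememb

Answer: rance0XW$rememb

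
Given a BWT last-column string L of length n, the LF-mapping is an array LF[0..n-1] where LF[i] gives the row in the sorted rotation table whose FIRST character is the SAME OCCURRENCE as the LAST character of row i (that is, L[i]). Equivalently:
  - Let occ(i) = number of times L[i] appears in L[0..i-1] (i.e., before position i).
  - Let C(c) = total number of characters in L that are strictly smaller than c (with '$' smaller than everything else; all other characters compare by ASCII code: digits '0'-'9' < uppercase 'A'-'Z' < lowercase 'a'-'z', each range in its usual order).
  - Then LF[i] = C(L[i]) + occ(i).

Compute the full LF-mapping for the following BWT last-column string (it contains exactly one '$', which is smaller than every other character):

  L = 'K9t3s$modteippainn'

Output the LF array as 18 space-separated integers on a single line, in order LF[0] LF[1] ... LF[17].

Char counts: '$':1, '3':1, '9':1, 'K':1, 'a':1, 'd':1, 'e':1, 'i':2, 'm':1, 'n':2, 'o':1, 'p':2, 's':1, 't':2
C (first-col start): C('$')=0, C('3')=1, C('9')=2, C('K')=3, C('a')=4, C('d')=5, C('e')=6, C('i')=7, C('m')=9, C('n')=10, C('o')=12, C('p')=13, C('s')=15, C('t')=16
L[0]='K': occ=0, LF[0]=C('K')+0=3+0=3
L[1]='9': occ=0, LF[1]=C('9')+0=2+0=2
L[2]='t': occ=0, LF[2]=C('t')+0=16+0=16
L[3]='3': occ=0, LF[3]=C('3')+0=1+0=1
L[4]='s': occ=0, LF[4]=C('s')+0=15+0=15
L[5]='$': occ=0, LF[5]=C('$')+0=0+0=0
L[6]='m': occ=0, LF[6]=C('m')+0=9+0=9
L[7]='o': occ=0, LF[7]=C('o')+0=12+0=12
L[8]='d': occ=0, LF[8]=C('d')+0=5+0=5
L[9]='t': occ=1, LF[9]=C('t')+1=16+1=17
L[10]='e': occ=0, LF[10]=C('e')+0=6+0=6
L[11]='i': occ=0, LF[11]=C('i')+0=7+0=7
L[12]='p': occ=0, LF[12]=C('p')+0=13+0=13
L[13]='p': occ=1, LF[13]=C('p')+1=13+1=14
L[14]='a': occ=0, LF[14]=C('a')+0=4+0=4
L[15]='i': occ=1, LF[15]=C('i')+1=7+1=8
L[16]='n': occ=0, LF[16]=C('n')+0=10+0=10
L[17]='n': occ=1, LF[17]=C('n')+1=10+1=11

Answer: 3 2 16 1 15 0 9 12 5 17 6 7 13 14 4 8 10 11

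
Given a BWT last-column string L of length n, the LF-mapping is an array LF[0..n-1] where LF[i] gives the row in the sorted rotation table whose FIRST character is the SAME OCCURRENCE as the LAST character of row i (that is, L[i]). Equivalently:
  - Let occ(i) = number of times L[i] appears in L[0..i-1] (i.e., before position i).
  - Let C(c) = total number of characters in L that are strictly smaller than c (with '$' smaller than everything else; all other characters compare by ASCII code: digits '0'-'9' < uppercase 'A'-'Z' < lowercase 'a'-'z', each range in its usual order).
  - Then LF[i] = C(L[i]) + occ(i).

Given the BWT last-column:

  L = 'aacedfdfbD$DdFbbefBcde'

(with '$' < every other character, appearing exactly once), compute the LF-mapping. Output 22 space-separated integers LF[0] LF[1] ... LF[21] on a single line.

Char counts: '$':1, 'B':1, 'D':2, 'F':1, 'a':2, 'b':3, 'c':2, 'd':4, 'e':3, 'f':3
C (first-col start): C('$')=0, C('B')=1, C('D')=2, C('F')=4, C('a')=5, C('b')=7, C('c')=10, C('d')=12, C('e')=16, C('f')=19
L[0]='a': occ=0, LF[0]=C('a')+0=5+0=5
L[1]='a': occ=1, LF[1]=C('a')+1=5+1=6
L[2]='c': occ=0, LF[2]=C('c')+0=10+0=10
L[3]='e': occ=0, LF[3]=C('e')+0=16+0=16
L[4]='d': occ=0, LF[4]=C('d')+0=12+0=12
L[5]='f': occ=0, LF[5]=C('f')+0=19+0=19
L[6]='d': occ=1, LF[6]=C('d')+1=12+1=13
L[7]='f': occ=1, LF[7]=C('f')+1=19+1=20
L[8]='b': occ=0, LF[8]=C('b')+0=7+0=7
L[9]='D': occ=0, LF[9]=C('D')+0=2+0=2
L[10]='$': occ=0, LF[10]=C('$')+0=0+0=0
L[11]='D': occ=1, LF[11]=C('D')+1=2+1=3
L[12]='d': occ=2, LF[12]=C('d')+2=12+2=14
L[13]='F': occ=0, LF[13]=C('F')+0=4+0=4
L[14]='b': occ=1, LF[14]=C('b')+1=7+1=8
L[15]='b': occ=2, LF[15]=C('b')+2=7+2=9
L[16]='e': occ=1, LF[16]=C('e')+1=16+1=17
L[17]='f': occ=2, LF[17]=C('f')+2=19+2=21
L[18]='B': occ=0, LF[18]=C('B')+0=1+0=1
L[19]='c': occ=1, LF[19]=C('c')+1=10+1=11
L[20]='d': occ=3, LF[20]=C('d')+3=12+3=15
L[21]='e': occ=2, LF[21]=C('e')+2=16+2=18

Answer: 5 6 10 16 12 19 13 20 7 2 0 3 14 4 8 9 17 21 1 11 15 18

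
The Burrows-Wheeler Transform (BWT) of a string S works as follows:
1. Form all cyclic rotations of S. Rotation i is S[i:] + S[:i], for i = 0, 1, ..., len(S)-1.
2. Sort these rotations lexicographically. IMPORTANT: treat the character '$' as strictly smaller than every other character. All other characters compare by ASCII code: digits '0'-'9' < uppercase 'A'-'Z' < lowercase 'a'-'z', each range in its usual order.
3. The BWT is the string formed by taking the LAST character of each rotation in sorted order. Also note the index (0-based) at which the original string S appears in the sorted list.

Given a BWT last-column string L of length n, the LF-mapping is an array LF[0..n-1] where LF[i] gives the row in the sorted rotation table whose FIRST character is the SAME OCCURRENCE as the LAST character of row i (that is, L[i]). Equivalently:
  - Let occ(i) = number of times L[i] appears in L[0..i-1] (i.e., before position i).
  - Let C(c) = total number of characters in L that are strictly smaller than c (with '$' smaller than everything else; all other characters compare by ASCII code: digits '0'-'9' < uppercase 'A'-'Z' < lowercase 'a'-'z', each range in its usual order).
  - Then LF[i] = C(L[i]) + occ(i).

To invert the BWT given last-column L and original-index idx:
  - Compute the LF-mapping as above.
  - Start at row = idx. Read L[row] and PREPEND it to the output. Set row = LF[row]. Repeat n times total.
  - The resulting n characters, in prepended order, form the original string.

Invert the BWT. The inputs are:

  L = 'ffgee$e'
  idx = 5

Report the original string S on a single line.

LF mapping: 4 5 6 1 2 0 3
Walk LF starting at row 5, prepending L[row]:
  step 1: row=5, L[5]='$', prepend. Next row=LF[5]=0
  step 2: row=0, L[0]='f', prepend. Next row=LF[0]=4
  step 3: row=4, L[4]='e', prepend. Next row=LF[4]=2
  step 4: row=2, L[2]='g', prepend. Next row=LF[2]=6
  step 5: row=6, L[6]='e', prepend. Next row=LF[6]=3
  step 6: row=3, L[3]='e', prepend. Next row=LF[3]=1
  step 7: row=1, L[1]='f', prepend. Next row=LF[1]=5
Reversed output: feegef$

Answer: feegef$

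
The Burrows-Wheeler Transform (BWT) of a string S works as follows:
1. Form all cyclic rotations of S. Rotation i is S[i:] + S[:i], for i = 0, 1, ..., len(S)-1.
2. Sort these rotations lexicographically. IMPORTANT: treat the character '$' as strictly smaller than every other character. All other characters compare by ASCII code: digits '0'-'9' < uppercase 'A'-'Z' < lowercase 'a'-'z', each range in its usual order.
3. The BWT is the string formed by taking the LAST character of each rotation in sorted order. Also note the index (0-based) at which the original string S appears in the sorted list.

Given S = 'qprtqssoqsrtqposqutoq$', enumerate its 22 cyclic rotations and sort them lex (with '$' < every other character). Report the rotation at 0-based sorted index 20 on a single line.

All 22 rotations (rotation i = S[i:]+S[:i]):
  rot[0] = qprtqssoqsrtqposqutoq$
  rot[1] = prtqssoqsrtqposqutoq$q
  rot[2] = rtqssoqsrtqposqutoq$qp
  rot[3] = tqssoqsrtqposqutoq$qpr
  rot[4] = qssoqsrtqposqutoq$qprt
  rot[5] = ssoqsrtqposqutoq$qprtq
  rot[6] = soqsrtqposqutoq$qprtqs
  rot[7] = oqsrtqposqutoq$qprtqss
  rot[8] = qsrtqposqutoq$qprtqsso
  rot[9] = srtqposqutoq$qprtqssoq
  rot[10] = rtqposqutoq$qprtqssoqs
  rot[11] = tqposqutoq$qprtqssoqsr
  rot[12] = qposqutoq$qprtqssoqsrt
  rot[13] = posqutoq$qprtqssoqsrtq
  rot[14] = osqutoq$qprtqssoqsrtqp
  rot[15] = squtoq$qprtqssoqsrtqpo
  rot[16] = qutoq$qprtqssoqsrtqpos
  rot[17] = utoq$qprtqssoqsrtqposq
  rot[18] = toq$qprtqssoqsrtqposqu
  rot[19] = oq$qprtqssoqsrtqposqut
  rot[20] = q$qprtqssoqsrtqposquto
  rot[21] = $qprtqssoqsrtqposqutoq
Sorted (with $ < everything):
  sorted[0] = $qprtqssoqsrtqposqutoq
  sorted[1] = oq$qprtqssoqsrtqposqut
  sorted[2] = oqsrtqposqutoq$qprtqss
  sorted[3] = osqutoq$qprtqssoqsrtqp
  sorted[4] = posqutoq$qprtqssoqsrtq
  sorted[5] = prtqssoqsrtqposqutoq$q
  sorted[6] = q$qprtqssoqsrtqposquto
  sorted[7] = qposqutoq$qprtqssoqsrt
  sorted[8] = qprtqssoqsrtqposqutoq$
  sorted[9] = qsrtqposqutoq$qprtqsso
  sorted[10] = qssoqsrtqposqutoq$qprt
  sorted[11] = qutoq$qprtqssoqsrtqpos
  sorted[12] = rtqposqutoq$qprtqssoqs
  sorted[13] = rtqssoqsrtqposqutoq$qp
  sorted[14] = soqsrtqposqutoq$qprtqs
  sorted[15] = squtoq$qprtqssoqsrtqpo
  sorted[16] = srtqposqutoq$qprtqssoq
  sorted[17] = ssoqsrtqposqutoq$qprtq
  sorted[18] = toq$qprtqssoqsrtqposqu
  sorted[19] = tqposqutoq$qprtqssoqsr
  sorted[20] = tqssoqsrtqposqutoq$qpr
  sorted[21] = utoq$qprtqssoqsrtqposq
sorted[20] = tqssoqsrtqposqutoq$qpr

Answer: tqssoqsrtqposqutoq$qpr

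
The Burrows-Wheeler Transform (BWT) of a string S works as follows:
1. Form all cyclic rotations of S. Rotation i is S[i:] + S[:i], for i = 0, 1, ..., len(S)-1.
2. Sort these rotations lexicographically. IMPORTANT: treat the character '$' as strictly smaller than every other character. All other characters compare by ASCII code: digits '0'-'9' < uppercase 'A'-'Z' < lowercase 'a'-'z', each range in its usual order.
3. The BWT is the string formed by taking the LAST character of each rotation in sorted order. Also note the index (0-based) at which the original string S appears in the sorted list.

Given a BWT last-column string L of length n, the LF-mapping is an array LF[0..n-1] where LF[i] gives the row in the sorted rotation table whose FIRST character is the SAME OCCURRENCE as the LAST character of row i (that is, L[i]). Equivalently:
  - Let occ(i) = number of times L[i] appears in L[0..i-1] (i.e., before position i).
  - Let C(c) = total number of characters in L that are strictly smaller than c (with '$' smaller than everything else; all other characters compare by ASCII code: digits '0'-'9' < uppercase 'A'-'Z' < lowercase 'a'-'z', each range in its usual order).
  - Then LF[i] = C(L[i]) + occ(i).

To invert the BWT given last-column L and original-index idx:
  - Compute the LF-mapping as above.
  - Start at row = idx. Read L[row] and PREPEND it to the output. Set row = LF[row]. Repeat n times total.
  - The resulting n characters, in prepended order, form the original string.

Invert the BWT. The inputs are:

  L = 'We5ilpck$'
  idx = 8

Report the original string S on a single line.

LF mapping: 2 4 1 5 7 8 3 6 0
Walk LF starting at row 8, prepending L[row]:
  step 1: row=8, L[8]='$', prepend. Next row=LF[8]=0
  step 2: row=0, L[0]='W', prepend. Next row=LF[0]=2
  step 3: row=2, L[2]='5', prepend. Next row=LF[2]=1
  step 4: row=1, L[1]='e', prepend. Next row=LF[1]=4
  step 5: row=4, L[4]='l', prepend. Next row=LF[4]=7
  step 6: row=7, L[7]='k', prepend. Next row=LF[7]=6
  step 7: row=6, L[6]='c', prepend. Next row=LF[6]=3
  step 8: row=3, L[3]='i', prepend. Next row=LF[3]=5
  step 9: row=5, L[5]='p', prepend. Next row=LF[5]=8
Reversed output: pickle5W$

Answer: pickle5W$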